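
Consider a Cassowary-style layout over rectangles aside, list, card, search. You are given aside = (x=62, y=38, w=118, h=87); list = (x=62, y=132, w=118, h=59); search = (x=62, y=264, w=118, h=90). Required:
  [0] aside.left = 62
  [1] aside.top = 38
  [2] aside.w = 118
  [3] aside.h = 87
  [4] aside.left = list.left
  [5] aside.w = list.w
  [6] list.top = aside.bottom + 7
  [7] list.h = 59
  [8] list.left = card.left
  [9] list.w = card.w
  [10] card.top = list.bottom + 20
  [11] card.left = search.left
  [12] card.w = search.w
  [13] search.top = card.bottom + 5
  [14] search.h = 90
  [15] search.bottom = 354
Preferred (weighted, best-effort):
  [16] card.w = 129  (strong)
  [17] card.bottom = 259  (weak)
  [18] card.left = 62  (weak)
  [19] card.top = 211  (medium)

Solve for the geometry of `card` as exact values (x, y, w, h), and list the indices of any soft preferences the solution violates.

1. card.x = 62  [list.left = card.left]
2. card.w = 118  [list.w = card.w]
3. card.y = 211  [card.top = list.bottom + 20]
4. card.h = 48  [search.top = card.bottom + 5]

card = (x=62, y=211, w=118, h=48)
violated soft preferences: 16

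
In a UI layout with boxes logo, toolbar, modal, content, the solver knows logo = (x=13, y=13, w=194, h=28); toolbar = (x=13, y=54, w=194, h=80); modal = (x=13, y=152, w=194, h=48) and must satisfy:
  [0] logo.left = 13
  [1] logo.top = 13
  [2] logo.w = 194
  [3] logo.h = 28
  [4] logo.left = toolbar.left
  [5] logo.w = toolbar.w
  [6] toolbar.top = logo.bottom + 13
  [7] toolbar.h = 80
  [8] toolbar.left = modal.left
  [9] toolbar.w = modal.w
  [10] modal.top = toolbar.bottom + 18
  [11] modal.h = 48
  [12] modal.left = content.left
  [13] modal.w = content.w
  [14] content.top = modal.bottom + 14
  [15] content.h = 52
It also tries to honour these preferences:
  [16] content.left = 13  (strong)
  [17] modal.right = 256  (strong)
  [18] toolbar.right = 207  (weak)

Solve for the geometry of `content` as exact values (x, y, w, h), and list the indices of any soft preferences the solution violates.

content = (x=13, y=214, w=194, h=52)
violated soft preferences: 17

1. content.x = 13  [modal.left = content.left]
2. content.w = 194  [modal.w = content.w]
3. content.y = 214  [content.top = modal.bottom + 14]
4. content.h = 52  [content.h = 52]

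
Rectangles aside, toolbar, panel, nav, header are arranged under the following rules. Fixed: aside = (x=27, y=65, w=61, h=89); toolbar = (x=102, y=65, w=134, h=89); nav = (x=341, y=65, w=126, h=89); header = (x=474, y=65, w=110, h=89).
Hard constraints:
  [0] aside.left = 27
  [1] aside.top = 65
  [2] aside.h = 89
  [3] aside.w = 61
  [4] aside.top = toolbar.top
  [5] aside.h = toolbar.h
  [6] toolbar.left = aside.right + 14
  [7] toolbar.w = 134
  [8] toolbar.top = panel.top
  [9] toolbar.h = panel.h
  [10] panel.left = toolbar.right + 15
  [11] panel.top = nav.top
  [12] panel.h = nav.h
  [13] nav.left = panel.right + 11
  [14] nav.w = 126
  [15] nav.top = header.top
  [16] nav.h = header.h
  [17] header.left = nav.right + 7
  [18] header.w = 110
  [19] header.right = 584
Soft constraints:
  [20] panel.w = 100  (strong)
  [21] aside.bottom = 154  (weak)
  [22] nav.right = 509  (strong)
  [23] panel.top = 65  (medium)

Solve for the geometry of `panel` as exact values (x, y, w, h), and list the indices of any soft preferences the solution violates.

1. panel.y = 65  [toolbar.top = panel.top]
2. panel.h = 89  [toolbar.h = panel.h]
3. panel.x = 251  [panel.left = toolbar.right + 15]
4. panel.w = 79  [nav.left = panel.right + 11]

panel = (x=251, y=65, w=79, h=89)
violated soft preferences: 20, 22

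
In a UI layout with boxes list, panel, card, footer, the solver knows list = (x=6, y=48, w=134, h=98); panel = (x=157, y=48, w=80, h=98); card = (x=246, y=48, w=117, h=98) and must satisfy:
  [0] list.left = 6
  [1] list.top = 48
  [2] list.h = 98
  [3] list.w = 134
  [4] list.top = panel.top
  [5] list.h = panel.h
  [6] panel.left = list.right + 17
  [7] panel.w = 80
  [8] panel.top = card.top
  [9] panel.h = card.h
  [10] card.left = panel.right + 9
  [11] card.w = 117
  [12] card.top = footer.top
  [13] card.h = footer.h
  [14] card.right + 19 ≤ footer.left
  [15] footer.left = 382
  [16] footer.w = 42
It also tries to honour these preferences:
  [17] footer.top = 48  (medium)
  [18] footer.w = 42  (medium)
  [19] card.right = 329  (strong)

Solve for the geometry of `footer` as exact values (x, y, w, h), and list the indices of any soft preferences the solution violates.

footer = (x=382, y=48, w=42, h=98)
violated soft preferences: 19

1. footer.y = 48  [card.top = footer.top]
2. footer.h = 98  [card.h = footer.h]
3. footer.x = 382  [footer.left = 382]
4. footer.w = 42  [footer.w = 42]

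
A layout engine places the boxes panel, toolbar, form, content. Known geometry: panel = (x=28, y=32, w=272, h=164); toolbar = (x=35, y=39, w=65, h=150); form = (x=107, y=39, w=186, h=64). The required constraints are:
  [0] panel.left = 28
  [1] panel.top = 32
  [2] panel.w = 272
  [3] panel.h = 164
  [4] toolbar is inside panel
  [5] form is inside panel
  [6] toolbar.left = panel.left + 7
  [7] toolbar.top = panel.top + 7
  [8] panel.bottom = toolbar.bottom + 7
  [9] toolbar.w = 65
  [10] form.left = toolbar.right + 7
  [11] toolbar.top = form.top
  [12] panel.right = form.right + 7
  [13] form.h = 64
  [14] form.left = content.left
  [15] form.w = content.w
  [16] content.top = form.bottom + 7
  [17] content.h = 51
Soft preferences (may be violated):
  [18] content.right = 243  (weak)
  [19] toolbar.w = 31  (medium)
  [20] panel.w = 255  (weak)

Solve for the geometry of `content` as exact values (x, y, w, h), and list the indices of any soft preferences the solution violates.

1. content.x = 107  [form.left = content.left]
2. content.w = 186  [form.w = content.w]
3. content.y = 110  [content.top = form.bottom + 7]
4. content.h = 51  [content.h = 51]

content = (x=107, y=110, w=186, h=51)
violated soft preferences: 18, 19, 20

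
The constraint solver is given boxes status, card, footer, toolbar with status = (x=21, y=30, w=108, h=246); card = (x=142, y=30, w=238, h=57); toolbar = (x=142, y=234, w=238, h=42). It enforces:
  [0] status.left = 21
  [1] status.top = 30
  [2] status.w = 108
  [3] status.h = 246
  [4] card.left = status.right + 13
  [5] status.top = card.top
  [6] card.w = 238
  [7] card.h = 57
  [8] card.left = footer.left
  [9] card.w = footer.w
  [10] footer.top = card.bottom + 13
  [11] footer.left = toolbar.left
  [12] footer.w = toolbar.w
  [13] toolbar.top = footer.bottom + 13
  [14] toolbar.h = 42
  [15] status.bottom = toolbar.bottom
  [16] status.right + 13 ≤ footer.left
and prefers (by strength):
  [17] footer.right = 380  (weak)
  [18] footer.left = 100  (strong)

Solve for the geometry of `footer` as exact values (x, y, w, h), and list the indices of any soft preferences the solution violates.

footer = (x=142, y=100, w=238, h=121)
violated soft preferences: 18

1. footer.x = 142  [card.left = footer.left]
2. footer.w = 238  [card.w = footer.w]
3. footer.y = 100  [footer.top = card.bottom + 13]
4. footer.h = 121  [toolbar.top = footer.bottom + 13]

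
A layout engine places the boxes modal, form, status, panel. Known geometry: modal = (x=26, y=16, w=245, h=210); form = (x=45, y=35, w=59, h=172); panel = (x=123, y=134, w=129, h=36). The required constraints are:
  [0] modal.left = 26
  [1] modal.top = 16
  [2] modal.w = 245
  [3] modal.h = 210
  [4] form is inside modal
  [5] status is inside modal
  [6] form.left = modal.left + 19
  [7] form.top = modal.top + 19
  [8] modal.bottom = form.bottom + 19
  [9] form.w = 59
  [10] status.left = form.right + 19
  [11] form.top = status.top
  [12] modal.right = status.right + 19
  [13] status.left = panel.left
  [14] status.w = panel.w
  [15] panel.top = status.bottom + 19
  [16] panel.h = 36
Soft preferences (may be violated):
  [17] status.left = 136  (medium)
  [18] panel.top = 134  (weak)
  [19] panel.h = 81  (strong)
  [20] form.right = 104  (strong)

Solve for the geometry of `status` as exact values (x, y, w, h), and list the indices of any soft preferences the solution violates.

status = (x=123, y=35, w=129, h=80)
violated soft preferences: 17, 19

1. status.x = 123  [status.left = form.right + 19]
2. status.y = 35  [form.top = status.top]
3. status.w = 129  [modal.right = status.right + 19]
4. status.h = 80  [panel.top = status.bottom + 19]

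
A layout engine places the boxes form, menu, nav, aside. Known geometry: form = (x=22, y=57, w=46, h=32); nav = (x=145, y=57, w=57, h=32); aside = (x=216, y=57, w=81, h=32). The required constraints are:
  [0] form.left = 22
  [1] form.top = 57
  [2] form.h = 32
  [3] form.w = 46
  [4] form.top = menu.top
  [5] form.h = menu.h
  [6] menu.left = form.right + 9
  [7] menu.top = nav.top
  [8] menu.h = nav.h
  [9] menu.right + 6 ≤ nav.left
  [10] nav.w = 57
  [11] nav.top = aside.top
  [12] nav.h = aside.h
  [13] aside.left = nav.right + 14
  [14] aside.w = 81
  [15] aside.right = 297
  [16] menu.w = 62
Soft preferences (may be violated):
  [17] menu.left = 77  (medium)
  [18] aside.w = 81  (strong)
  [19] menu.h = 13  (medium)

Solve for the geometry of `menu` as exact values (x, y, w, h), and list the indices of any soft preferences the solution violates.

1. menu.y = 57  [form.top = menu.top]
2. menu.h = 32  [form.h = menu.h]
3. menu.x = 77  [menu.left = form.right + 9]
4. menu.w = 62  [menu.w = 62]

menu = (x=77, y=57, w=62, h=32)
violated soft preferences: 19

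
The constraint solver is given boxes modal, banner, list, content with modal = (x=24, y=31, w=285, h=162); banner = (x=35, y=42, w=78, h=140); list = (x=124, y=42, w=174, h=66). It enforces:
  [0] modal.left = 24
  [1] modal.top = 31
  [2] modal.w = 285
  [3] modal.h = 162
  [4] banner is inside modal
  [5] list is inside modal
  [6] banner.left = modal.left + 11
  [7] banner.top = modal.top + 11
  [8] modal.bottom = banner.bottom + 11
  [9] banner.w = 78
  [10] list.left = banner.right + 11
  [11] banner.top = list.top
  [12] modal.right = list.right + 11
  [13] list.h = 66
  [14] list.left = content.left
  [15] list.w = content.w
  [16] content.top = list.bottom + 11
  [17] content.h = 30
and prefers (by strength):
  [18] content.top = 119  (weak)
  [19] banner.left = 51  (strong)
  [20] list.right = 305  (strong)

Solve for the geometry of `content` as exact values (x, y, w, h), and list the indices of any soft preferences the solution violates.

1. content.x = 124  [list.left = content.left]
2. content.w = 174  [list.w = content.w]
3. content.y = 119  [content.top = list.bottom + 11]
4. content.h = 30  [content.h = 30]

content = (x=124, y=119, w=174, h=30)
violated soft preferences: 19, 20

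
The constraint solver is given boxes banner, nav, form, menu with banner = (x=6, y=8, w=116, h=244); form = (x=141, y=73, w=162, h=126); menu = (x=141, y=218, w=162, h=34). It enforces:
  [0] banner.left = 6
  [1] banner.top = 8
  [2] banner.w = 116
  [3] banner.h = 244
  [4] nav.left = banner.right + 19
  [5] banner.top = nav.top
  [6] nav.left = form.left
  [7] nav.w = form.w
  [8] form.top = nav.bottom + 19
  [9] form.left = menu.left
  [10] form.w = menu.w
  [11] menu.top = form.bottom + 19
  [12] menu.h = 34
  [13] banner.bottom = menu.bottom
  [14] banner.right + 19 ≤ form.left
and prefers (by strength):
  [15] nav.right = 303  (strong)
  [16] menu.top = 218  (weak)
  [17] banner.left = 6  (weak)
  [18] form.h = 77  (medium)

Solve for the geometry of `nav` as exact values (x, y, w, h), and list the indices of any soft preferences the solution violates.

nav = (x=141, y=8, w=162, h=46)
violated soft preferences: 18

1. nav.x = 141  [nav.left = banner.right + 19]
2. nav.y = 8  [banner.top = nav.top]
3. nav.w = 162  [nav.w = form.w]
4. nav.h = 46  [form.top = nav.bottom + 19]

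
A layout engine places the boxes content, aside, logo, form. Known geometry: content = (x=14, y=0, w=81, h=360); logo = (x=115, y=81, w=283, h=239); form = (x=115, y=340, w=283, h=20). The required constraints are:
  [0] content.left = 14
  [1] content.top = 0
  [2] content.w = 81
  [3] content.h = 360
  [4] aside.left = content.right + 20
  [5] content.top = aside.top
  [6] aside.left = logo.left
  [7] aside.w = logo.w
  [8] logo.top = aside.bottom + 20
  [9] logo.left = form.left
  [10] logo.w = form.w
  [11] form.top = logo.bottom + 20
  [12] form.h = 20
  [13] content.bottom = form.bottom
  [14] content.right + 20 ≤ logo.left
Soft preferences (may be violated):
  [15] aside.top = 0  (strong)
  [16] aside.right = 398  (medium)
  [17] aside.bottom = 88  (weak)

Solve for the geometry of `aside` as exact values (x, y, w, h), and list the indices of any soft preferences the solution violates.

aside = (x=115, y=0, w=283, h=61)
violated soft preferences: 17

1. aside.x = 115  [aside.left = content.right + 20]
2. aside.y = 0  [content.top = aside.top]
3. aside.w = 283  [aside.w = logo.w]
4. aside.h = 61  [logo.top = aside.bottom + 20]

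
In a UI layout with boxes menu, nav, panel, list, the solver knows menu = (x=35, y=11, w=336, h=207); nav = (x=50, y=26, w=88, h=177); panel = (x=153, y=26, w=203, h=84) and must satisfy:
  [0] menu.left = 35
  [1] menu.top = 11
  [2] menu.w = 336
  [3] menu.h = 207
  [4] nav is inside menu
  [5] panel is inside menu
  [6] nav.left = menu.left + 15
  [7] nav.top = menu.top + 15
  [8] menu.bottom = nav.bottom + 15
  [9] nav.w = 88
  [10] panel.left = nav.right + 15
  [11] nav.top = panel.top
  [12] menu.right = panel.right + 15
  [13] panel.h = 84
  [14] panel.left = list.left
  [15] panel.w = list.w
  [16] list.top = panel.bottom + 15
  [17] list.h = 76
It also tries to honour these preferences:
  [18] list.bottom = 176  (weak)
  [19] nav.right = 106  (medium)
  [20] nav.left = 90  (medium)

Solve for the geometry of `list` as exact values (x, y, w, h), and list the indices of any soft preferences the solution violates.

list = (x=153, y=125, w=203, h=76)
violated soft preferences: 18, 19, 20

1. list.x = 153  [panel.left = list.left]
2. list.w = 203  [panel.w = list.w]
3. list.y = 125  [list.top = panel.bottom + 15]
4. list.h = 76  [list.h = 76]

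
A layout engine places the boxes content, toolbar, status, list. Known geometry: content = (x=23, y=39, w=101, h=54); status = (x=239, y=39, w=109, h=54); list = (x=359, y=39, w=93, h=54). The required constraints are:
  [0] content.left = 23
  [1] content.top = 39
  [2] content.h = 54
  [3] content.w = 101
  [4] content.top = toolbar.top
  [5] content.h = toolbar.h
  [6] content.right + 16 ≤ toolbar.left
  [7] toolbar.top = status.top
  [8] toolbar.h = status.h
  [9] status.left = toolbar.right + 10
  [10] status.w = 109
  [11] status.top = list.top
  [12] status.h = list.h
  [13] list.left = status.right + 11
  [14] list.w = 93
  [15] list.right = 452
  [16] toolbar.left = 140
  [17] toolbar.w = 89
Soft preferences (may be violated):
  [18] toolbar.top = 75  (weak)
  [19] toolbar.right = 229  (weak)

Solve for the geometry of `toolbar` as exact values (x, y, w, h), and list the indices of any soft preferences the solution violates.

toolbar = (x=140, y=39, w=89, h=54)
violated soft preferences: 18

1. toolbar.y = 39  [content.top = toolbar.top]
2. toolbar.h = 54  [content.h = toolbar.h]
3. toolbar.x = 140  [toolbar.left = 140]
4. toolbar.w = 89  [toolbar.w = 89]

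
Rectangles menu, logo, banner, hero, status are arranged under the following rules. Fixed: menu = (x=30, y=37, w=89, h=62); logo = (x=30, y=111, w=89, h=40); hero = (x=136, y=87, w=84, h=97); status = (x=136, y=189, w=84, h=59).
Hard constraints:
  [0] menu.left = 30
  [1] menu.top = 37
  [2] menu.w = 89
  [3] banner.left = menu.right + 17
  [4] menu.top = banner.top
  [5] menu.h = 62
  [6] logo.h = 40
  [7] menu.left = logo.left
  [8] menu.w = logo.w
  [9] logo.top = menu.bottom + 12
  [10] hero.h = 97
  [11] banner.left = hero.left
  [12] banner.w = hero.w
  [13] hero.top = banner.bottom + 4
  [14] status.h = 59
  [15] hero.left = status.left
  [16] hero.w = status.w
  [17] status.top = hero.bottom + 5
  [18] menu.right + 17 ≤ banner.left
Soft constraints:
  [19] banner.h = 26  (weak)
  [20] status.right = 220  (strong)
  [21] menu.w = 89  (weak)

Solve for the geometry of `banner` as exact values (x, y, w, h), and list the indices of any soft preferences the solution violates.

banner = (x=136, y=37, w=84, h=46)
violated soft preferences: 19

1. banner.x = 136  [banner.left = menu.right + 17]
2. banner.y = 37  [menu.top = banner.top]
3. banner.w = 84  [banner.w = hero.w]
4. banner.h = 46  [hero.top = banner.bottom + 4]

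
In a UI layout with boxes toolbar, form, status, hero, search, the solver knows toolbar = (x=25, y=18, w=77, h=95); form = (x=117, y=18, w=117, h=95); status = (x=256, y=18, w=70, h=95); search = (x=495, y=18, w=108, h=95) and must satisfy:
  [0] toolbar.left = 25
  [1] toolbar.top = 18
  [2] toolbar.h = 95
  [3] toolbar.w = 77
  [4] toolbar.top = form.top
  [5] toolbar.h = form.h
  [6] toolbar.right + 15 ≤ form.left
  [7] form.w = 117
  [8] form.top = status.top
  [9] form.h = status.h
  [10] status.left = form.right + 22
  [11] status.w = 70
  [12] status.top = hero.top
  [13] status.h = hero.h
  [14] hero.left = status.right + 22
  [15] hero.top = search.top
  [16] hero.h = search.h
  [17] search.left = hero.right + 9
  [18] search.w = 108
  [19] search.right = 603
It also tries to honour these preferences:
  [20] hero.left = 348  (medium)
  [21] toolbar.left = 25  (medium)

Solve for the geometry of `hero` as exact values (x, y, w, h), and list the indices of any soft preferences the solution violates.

1. hero.y = 18  [status.top = hero.top]
2. hero.h = 95  [status.h = hero.h]
3. hero.x = 348  [hero.left = status.right + 22]
4. hero.w = 138  [search.left = hero.right + 9]

hero = (x=348, y=18, w=138, h=95)
violated soft preferences: none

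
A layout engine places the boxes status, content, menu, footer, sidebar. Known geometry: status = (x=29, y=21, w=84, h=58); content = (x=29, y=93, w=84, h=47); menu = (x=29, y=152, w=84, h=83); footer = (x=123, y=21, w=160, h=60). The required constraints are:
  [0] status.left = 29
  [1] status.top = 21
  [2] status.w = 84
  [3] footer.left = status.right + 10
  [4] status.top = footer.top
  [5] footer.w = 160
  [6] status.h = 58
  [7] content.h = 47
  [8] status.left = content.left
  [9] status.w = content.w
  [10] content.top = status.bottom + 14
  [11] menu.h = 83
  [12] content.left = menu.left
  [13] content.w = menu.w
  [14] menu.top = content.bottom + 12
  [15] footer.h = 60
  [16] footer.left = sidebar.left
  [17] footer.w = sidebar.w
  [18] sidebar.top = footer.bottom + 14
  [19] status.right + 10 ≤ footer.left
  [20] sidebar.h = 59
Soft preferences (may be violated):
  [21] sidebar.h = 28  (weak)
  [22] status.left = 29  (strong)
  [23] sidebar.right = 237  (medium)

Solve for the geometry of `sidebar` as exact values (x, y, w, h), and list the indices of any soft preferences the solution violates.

sidebar = (x=123, y=95, w=160, h=59)
violated soft preferences: 21, 23

1. sidebar.x = 123  [footer.left = sidebar.left]
2. sidebar.w = 160  [footer.w = sidebar.w]
3. sidebar.y = 95  [sidebar.top = footer.bottom + 14]
4. sidebar.h = 59  [sidebar.h = 59]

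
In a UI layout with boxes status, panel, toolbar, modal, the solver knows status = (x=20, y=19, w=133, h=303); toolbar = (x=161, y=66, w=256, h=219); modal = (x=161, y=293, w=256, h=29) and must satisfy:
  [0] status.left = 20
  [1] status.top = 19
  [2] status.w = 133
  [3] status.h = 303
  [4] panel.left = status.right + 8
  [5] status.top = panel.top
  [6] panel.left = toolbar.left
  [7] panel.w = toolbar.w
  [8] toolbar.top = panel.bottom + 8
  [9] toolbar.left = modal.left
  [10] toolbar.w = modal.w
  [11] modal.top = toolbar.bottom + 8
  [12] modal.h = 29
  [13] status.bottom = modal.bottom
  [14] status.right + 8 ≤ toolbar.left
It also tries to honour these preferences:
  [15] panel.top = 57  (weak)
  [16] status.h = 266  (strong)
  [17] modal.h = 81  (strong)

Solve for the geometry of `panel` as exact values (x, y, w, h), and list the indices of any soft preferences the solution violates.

panel = (x=161, y=19, w=256, h=39)
violated soft preferences: 15, 16, 17

1. panel.x = 161  [panel.left = status.right + 8]
2. panel.y = 19  [status.top = panel.top]
3. panel.w = 256  [panel.w = toolbar.w]
4. panel.h = 39  [toolbar.top = panel.bottom + 8]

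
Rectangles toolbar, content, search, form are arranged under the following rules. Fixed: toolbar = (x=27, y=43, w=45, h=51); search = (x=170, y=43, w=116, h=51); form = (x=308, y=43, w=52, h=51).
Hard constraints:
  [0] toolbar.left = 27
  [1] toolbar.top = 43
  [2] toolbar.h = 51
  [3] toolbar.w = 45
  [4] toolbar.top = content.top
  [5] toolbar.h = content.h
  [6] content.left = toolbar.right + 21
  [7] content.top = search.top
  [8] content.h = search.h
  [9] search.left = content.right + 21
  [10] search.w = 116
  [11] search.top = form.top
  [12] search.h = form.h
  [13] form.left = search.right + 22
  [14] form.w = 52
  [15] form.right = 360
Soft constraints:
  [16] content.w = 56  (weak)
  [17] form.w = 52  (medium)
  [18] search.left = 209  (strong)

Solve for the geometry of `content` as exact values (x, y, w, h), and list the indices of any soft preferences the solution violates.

1. content.y = 43  [toolbar.top = content.top]
2. content.h = 51  [toolbar.h = content.h]
3. content.x = 93  [content.left = toolbar.right + 21]
4. content.w = 56  [search.left = content.right + 21]

content = (x=93, y=43, w=56, h=51)
violated soft preferences: 18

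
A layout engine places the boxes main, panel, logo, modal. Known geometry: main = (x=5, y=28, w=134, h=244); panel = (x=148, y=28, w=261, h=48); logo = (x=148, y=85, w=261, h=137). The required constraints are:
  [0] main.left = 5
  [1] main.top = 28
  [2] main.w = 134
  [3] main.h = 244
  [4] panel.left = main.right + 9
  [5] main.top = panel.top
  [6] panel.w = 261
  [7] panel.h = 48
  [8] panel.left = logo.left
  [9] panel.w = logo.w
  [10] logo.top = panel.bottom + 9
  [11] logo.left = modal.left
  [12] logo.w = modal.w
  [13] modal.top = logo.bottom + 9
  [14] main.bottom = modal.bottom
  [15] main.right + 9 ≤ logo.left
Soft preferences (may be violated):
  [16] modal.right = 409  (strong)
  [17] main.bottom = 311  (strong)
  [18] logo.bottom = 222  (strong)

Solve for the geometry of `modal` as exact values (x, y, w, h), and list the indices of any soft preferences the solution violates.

1. modal.x = 148  [logo.left = modal.left]
2. modal.w = 261  [logo.w = modal.w]
3. modal.y = 231  [modal.top = logo.bottom + 9]
4. modal.h = 41  [main.bottom = modal.bottom]

modal = (x=148, y=231, w=261, h=41)
violated soft preferences: 17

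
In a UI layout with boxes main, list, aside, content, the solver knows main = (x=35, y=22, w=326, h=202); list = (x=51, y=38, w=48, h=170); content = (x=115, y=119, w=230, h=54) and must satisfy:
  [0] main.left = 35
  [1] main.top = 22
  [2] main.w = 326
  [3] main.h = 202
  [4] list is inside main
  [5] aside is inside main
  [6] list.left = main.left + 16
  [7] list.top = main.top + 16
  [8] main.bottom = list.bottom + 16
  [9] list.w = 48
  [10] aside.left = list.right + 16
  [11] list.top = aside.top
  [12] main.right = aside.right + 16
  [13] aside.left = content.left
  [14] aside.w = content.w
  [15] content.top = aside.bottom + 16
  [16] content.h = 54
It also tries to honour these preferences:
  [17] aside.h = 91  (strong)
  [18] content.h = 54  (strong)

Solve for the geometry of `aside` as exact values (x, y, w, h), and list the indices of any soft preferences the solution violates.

1. aside.x = 115  [aside.left = list.right + 16]
2. aside.y = 38  [list.top = aside.top]
3. aside.w = 230  [main.right = aside.right + 16]
4. aside.h = 65  [content.top = aside.bottom + 16]

aside = (x=115, y=38, w=230, h=65)
violated soft preferences: 17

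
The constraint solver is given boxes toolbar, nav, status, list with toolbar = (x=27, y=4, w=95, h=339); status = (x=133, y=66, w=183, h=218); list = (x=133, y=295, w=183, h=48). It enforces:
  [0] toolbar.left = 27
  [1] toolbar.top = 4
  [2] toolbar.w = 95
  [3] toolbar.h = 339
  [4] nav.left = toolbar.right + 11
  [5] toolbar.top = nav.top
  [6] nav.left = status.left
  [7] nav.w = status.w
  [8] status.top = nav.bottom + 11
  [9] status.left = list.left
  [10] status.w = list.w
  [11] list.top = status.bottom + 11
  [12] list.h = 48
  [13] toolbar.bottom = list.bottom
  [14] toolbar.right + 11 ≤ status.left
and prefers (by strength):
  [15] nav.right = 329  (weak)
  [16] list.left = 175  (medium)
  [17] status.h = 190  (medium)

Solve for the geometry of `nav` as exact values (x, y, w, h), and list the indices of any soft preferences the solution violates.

nav = (x=133, y=4, w=183, h=51)
violated soft preferences: 15, 16, 17

1. nav.x = 133  [nav.left = toolbar.right + 11]
2. nav.y = 4  [toolbar.top = nav.top]
3. nav.w = 183  [nav.w = status.w]
4. nav.h = 51  [status.top = nav.bottom + 11]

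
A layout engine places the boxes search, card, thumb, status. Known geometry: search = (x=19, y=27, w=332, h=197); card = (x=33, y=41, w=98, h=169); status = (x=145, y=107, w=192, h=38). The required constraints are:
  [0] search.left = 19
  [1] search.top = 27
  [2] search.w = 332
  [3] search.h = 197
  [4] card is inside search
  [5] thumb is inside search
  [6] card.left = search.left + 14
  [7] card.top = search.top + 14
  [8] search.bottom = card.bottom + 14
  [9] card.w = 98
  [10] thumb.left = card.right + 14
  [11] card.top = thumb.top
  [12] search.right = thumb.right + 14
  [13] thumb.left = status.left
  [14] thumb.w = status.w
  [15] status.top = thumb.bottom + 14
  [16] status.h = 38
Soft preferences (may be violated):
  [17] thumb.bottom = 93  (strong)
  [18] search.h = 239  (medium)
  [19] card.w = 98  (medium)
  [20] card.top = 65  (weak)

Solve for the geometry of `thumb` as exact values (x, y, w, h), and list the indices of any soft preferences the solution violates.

1. thumb.x = 145  [thumb.left = card.right + 14]
2. thumb.y = 41  [card.top = thumb.top]
3. thumb.w = 192  [search.right = thumb.right + 14]
4. thumb.h = 52  [status.top = thumb.bottom + 14]

thumb = (x=145, y=41, w=192, h=52)
violated soft preferences: 18, 20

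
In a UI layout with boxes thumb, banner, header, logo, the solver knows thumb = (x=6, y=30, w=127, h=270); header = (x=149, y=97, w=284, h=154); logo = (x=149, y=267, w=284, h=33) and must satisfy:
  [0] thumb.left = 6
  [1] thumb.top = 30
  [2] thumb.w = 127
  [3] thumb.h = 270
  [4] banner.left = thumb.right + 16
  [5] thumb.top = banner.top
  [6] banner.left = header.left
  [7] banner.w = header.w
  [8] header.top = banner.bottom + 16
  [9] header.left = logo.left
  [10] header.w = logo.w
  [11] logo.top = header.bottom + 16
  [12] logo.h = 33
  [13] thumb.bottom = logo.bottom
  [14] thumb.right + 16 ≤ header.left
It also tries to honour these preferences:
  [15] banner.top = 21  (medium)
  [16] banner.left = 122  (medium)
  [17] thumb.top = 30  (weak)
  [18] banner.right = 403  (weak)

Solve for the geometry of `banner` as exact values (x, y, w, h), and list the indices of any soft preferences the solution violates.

banner = (x=149, y=30, w=284, h=51)
violated soft preferences: 15, 16, 18

1. banner.x = 149  [banner.left = thumb.right + 16]
2. banner.y = 30  [thumb.top = banner.top]
3. banner.w = 284  [banner.w = header.w]
4. banner.h = 51  [header.top = banner.bottom + 16]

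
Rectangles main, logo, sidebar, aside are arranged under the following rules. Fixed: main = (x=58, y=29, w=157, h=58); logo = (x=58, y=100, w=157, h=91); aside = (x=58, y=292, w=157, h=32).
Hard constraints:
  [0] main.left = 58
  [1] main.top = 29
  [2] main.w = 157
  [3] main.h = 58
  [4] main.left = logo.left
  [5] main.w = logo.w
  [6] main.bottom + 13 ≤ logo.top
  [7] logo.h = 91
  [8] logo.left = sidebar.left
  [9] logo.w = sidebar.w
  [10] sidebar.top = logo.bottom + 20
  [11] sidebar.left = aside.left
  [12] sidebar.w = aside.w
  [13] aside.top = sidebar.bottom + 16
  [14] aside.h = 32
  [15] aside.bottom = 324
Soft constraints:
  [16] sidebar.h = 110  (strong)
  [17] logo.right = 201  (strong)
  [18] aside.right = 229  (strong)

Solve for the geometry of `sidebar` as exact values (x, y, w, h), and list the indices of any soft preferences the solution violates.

1. sidebar.x = 58  [logo.left = sidebar.left]
2. sidebar.w = 157  [logo.w = sidebar.w]
3. sidebar.y = 211  [sidebar.top = logo.bottom + 20]
4. sidebar.h = 65  [aside.top = sidebar.bottom + 16]

sidebar = (x=58, y=211, w=157, h=65)
violated soft preferences: 16, 17, 18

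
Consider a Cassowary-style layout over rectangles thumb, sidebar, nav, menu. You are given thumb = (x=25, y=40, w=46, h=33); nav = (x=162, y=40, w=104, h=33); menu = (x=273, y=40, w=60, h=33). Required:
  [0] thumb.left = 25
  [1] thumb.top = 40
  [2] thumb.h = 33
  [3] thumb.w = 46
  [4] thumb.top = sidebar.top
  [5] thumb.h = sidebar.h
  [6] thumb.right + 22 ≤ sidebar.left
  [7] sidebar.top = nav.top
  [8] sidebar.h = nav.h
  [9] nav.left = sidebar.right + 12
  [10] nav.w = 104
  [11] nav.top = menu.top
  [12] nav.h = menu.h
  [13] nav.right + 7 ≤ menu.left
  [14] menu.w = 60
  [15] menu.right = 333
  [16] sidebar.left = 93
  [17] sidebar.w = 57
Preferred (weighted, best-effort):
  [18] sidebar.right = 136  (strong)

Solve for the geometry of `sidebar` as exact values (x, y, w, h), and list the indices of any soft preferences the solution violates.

1. sidebar.y = 40  [thumb.top = sidebar.top]
2. sidebar.h = 33  [thumb.h = sidebar.h]
3. sidebar.x = 93  [sidebar.left = 93]
4. sidebar.w = 57  [sidebar.w = 57]

sidebar = (x=93, y=40, w=57, h=33)
violated soft preferences: 18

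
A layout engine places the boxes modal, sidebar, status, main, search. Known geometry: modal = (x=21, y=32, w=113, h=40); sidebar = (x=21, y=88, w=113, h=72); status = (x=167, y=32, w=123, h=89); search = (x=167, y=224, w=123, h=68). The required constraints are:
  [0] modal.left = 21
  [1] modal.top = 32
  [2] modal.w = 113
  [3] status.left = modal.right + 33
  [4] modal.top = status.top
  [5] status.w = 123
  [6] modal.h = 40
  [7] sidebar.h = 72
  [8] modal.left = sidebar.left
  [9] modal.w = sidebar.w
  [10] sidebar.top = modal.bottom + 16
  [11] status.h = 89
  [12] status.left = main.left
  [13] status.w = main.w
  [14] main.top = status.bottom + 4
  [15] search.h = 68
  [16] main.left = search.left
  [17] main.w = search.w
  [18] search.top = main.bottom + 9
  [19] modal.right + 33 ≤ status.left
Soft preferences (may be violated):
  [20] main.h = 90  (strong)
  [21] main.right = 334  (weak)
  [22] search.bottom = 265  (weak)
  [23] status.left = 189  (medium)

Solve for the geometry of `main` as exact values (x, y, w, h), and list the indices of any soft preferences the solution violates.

main = (x=167, y=125, w=123, h=90)
violated soft preferences: 21, 22, 23

1. main.x = 167  [status.left = main.left]
2. main.w = 123  [status.w = main.w]
3. main.y = 125  [main.top = status.bottom + 4]
4. main.h = 90  [search.top = main.bottom + 9]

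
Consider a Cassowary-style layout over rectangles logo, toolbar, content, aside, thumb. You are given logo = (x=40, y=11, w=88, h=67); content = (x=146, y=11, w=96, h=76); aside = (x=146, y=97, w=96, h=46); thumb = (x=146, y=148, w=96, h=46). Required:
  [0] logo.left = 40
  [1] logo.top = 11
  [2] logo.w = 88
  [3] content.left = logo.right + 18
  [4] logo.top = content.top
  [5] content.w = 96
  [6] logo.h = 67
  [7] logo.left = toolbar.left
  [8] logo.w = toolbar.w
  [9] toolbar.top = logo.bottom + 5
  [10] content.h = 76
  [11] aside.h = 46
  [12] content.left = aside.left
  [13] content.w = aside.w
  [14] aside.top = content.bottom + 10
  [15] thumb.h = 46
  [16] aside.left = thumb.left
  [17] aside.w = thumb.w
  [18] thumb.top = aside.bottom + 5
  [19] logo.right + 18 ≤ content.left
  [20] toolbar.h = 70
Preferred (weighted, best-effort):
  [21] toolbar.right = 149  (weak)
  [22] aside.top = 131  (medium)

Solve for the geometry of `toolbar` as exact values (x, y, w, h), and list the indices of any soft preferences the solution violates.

1. toolbar.x = 40  [logo.left = toolbar.left]
2. toolbar.w = 88  [logo.w = toolbar.w]
3. toolbar.y = 83  [toolbar.top = logo.bottom + 5]
4. toolbar.h = 70  [toolbar.h = 70]

toolbar = (x=40, y=83, w=88, h=70)
violated soft preferences: 21, 22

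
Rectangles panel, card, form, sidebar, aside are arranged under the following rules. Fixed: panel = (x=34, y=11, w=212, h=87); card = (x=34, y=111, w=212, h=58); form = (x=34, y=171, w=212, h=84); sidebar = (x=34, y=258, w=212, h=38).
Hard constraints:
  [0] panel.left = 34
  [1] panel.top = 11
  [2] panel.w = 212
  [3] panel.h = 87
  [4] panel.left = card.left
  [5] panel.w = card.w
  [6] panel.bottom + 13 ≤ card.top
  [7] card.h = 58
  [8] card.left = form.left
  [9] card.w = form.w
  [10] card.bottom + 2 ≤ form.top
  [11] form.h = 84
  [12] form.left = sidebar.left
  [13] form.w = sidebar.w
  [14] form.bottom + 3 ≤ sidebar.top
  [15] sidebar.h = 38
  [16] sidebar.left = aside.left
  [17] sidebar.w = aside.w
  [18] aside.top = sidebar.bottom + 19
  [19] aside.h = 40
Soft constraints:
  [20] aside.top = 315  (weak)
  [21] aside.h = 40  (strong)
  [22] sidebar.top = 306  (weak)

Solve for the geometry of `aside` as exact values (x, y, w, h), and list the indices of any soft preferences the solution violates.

1. aside.x = 34  [sidebar.left = aside.left]
2. aside.w = 212  [sidebar.w = aside.w]
3. aside.y = 315  [aside.top = sidebar.bottom + 19]
4. aside.h = 40  [aside.h = 40]

aside = (x=34, y=315, w=212, h=40)
violated soft preferences: 22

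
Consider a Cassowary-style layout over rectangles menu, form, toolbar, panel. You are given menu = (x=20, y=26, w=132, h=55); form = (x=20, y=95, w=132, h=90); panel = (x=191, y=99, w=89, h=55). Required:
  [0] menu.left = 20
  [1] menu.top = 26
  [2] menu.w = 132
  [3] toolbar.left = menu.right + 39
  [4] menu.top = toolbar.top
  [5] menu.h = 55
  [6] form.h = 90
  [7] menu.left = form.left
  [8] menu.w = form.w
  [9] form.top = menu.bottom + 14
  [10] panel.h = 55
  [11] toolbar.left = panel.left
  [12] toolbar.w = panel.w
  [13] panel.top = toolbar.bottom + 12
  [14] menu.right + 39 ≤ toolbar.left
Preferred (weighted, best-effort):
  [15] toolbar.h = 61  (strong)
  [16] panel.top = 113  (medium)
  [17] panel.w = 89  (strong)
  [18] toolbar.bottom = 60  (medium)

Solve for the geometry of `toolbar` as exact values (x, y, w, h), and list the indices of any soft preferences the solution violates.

1. toolbar.x = 191  [toolbar.left = menu.right + 39]
2. toolbar.y = 26  [menu.top = toolbar.top]
3. toolbar.w = 89  [toolbar.w = panel.w]
4. toolbar.h = 61  [panel.top = toolbar.bottom + 12]

toolbar = (x=191, y=26, w=89, h=61)
violated soft preferences: 16, 18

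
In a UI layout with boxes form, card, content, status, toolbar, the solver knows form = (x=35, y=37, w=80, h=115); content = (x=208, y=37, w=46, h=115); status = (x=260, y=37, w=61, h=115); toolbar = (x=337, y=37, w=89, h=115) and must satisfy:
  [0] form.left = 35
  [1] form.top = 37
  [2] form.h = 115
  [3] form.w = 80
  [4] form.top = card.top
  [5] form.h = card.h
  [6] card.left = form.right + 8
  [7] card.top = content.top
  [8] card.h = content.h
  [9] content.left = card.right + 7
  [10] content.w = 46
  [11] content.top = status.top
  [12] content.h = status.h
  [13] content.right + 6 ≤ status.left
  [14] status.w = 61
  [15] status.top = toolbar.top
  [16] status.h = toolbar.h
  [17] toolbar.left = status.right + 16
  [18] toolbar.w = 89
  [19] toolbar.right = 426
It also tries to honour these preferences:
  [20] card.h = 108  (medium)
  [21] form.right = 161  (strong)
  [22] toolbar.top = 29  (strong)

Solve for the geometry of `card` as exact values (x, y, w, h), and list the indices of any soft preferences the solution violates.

1. card.y = 37  [form.top = card.top]
2. card.h = 115  [form.h = card.h]
3. card.x = 123  [card.left = form.right + 8]
4. card.w = 78  [content.left = card.right + 7]

card = (x=123, y=37, w=78, h=115)
violated soft preferences: 20, 21, 22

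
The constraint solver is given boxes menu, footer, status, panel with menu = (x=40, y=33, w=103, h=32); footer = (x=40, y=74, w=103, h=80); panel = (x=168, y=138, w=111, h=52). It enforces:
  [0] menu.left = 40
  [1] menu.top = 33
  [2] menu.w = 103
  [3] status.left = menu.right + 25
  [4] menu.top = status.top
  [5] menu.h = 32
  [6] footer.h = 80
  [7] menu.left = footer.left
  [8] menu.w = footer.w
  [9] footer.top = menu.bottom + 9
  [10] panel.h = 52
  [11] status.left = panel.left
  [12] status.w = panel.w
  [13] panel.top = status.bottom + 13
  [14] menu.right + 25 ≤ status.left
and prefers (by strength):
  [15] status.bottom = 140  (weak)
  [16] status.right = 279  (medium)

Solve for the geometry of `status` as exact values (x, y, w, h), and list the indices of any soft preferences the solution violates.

1. status.x = 168  [status.left = menu.right + 25]
2. status.y = 33  [menu.top = status.top]
3. status.w = 111  [status.w = panel.w]
4. status.h = 92  [panel.top = status.bottom + 13]

status = (x=168, y=33, w=111, h=92)
violated soft preferences: 15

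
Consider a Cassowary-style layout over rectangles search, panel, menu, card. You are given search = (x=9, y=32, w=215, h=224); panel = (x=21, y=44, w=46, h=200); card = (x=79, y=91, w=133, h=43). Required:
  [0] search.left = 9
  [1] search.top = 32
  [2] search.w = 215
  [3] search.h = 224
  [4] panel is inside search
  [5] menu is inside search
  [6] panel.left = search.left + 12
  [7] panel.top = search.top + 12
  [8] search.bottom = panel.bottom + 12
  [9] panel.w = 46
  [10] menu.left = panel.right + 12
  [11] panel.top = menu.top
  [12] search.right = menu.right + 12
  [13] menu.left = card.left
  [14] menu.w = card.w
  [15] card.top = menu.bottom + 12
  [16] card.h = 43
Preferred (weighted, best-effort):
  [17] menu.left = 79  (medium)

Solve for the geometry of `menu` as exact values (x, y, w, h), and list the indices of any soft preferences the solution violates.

menu = (x=79, y=44, w=133, h=35)
violated soft preferences: none

1. menu.x = 79  [menu.left = panel.right + 12]
2. menu.y = 44  [panel.top = menu.top]
3. menu.w = 133  [search.right = menu.right + 12]
4. menu.h = 35  [card.top = menu.bottom + 12]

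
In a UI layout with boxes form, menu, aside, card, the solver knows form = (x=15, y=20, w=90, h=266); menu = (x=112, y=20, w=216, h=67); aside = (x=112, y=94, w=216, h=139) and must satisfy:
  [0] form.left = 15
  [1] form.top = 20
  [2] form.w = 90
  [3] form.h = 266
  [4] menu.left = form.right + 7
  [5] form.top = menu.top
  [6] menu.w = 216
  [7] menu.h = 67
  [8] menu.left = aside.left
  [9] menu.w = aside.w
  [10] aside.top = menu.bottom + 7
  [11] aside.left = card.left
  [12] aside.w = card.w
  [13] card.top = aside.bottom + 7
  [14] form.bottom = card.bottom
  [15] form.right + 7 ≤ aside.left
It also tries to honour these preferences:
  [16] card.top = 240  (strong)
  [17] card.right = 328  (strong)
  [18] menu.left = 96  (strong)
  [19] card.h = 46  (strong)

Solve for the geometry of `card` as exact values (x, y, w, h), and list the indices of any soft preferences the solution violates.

card = (x=112, y=240, w=216, h=46)
violated soft preferences: 18

1. card.x = 112  [aside.left = card.left]
2. card.w = 216  [aside.w = card.w]
3. card.y = 240  [card.top = aside.bottom + 7]
4. card.h = 46  [form.bottom = card.bottom]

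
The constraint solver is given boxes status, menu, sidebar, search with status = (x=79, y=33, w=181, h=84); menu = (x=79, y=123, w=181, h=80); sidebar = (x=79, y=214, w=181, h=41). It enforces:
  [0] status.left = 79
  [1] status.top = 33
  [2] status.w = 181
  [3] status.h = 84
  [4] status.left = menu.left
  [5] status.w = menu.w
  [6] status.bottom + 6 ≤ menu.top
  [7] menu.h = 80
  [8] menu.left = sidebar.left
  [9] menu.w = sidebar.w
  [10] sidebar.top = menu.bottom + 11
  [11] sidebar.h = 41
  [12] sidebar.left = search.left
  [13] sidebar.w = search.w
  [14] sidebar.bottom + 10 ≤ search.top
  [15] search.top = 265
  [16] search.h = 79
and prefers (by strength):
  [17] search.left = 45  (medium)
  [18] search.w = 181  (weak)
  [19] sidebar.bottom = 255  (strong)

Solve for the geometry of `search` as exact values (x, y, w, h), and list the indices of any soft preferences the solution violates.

search = (x=79, y=265, w=181, h=79)
violated soft preferences: 17

1. search.x = 79  [sidebar.left = search.left]
2. search.w = 181  [sidebar.w = search.w]
3. search.y = 265  [search.top = 265]
4. search.h = 79  [search.h = 79]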